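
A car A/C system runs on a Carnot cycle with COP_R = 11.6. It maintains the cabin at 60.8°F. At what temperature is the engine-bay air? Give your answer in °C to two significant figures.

41 °C

COP_R = T_C/(T_H − T_C) gives T_H − T_C = T_C/COP.
With T_C = 289.15 K, T_H = 289.15 × (1 + 1/11.6) = 314.08 K.
Converting, 314.08 K = 40.93°C.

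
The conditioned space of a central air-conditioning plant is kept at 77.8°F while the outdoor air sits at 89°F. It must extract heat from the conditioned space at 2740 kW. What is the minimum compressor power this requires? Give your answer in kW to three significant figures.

57.1 kW

In absolute terms T_C = 298.59 K and T_H = 304.82 K, so ΔT = 6.222 K.
COP_Carnot = T_C/ΔT = 298.59/6.222 = 47.99.
Ẇ_min = Q̇/COP_Carnot = 2740/47.99 = 57.10 kW.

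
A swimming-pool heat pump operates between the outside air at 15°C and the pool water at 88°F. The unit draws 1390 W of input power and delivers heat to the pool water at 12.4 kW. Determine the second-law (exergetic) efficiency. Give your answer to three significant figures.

Converting, Q̇_H = 12.40 kW = 12400 W, so COP_actual = Q̇_H/Ẇ = 12400/1390 = 8.921.
In absolute terms T_C = 288.15 K and T_H = 304.26 K, so ΔT = 16.11 K.
COP_Carnot = T_H/ΔT = 304.26/16.11 = 18.89.
η_II = COP_actual/COP_Carnot = 8.921/18.89 = 0.4724.

0.472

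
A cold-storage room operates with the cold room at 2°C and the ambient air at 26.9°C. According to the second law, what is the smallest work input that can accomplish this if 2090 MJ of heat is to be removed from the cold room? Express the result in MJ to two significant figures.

190 MJ

In absolute terms T_C = 275.15 K and T_H = 300.05 K, so ΔT = 24.90 K.
The reversible limit is COP_R = T_C/ΔT = 11.05, so W_min = Q_C/COP = Q_C·ΔT/T_C.
W_min = 2090 × 24.90/275.15 = 189.1 MJ.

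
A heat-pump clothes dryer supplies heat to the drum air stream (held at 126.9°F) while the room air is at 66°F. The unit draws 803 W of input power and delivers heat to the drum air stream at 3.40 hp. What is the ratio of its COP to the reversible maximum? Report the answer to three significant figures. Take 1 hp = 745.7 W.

0.328

Converting, Q̇_H = 3.400 hp = 2535 W, so COP_actual = Q̇_H/Ẇ = 2535/803.0 = 3.157.
In absolute terms T_C = 292.04 K and T_H = 325.87 K, so ΔT = 33.83 K.
COP_Carnot = T_H/ΔT = 325.87/33.83 = 9.632.
η_II = COP_actual/COP_Carnot = 3.157/9.632 = 0.3278.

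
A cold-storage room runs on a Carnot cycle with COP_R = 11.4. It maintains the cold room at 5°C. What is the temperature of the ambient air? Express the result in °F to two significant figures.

COP_R = T_C/(T_H − T_C) gives T_H − T_C = T_C/COP.
With T_C = 278.15 K, T_H = 278.15 × (1 + 1/11.4) = 302.55 K.
Converting, 302.55 K = 84.92°F.

85 °F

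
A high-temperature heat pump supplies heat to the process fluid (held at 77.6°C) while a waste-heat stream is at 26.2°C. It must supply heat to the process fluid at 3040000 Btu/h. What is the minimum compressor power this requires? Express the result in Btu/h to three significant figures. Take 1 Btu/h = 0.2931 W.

445000 Btu/h

In absolute terms T_C = 299.35 K and T_H = 350.75 K, so ΔT = 51.40 K.
COP_Carnot = T_H/ΔT = 350.75/51.40 = 6.824.
Ẇ_min = Q̇/COP_Carnot = 3040000/6.824 = 445500 Btu/h.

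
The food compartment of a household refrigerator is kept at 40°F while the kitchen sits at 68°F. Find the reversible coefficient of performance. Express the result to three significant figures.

In absolute terms T_C = 277.59 K and T_H = 293.15 K, so ΔT = 15.56 K.
For a reversible cycle, COP_Carnot = T_C/ΔT = 277.59/15.56 = 17.85.

17.8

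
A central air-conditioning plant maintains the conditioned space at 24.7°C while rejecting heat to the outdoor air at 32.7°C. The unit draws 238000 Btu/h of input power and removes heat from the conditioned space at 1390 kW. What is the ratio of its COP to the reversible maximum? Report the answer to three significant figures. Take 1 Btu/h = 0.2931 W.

0.535

Converting, Q̇_C = 1390 kW = 4742000 Btu/h, so COP_actual = Q̇_C/Ẇ = 4742000/238000 = 19.93.
In absolute terms T_C = 297.85 K and T_H = 305.85 K, so ΔT = 8.000 K.
COP_Carnot = T_C/ΔT = 297.85/8.000 = 37.23.
η_II = COP_actual/COP_Carnot = 19.93/37.23 = 0.5352.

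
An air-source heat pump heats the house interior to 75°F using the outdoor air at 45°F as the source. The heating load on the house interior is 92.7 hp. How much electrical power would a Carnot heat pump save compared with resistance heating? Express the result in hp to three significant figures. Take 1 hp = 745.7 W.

In absolute terms T_C = 280.37 K and T_H = 297.04 K, so ΔT = 16.67 K.
COP_Carnot = T_H/ΔT = 297.04/16.67 = 17.82.
Resistance heating needs Ẇ_res = Q̇_H = 92.70 hp; the reversible heat pump needs only Ẇ_hp = Q̇_H/COP = 5.201 hp.
Saving = 92.70 − 5.201 = 87.50 hp.

87.5 hp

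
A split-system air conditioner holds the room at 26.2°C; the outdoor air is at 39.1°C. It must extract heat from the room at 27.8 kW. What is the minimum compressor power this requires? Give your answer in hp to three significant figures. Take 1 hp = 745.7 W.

In absolute terms T_C = 299.35 K and T_H = 312.25 K, so ΔT = 12.90 K.
COP_Carnot = T_C/ΔT = 299.35/12.90 = 23.21.
Ẇ_min = Q̇/COP_Carnot = 27.80/23.21 = 1.198 kW = 1.607 hp.

1.61 hp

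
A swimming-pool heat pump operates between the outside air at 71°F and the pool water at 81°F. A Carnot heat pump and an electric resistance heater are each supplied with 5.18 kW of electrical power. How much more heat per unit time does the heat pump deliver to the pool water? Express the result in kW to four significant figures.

274.9 kW

In absolute terms T_C = 294.82 K and T_H = 300.37 K, so ΔT = 5.556 K.
COP_Carnot = T_H/ΔT = 300.37/5.556 = 54.07.
The heat pump delivers Q̇_H = COP × Ẇ = 280.1 kW; the resistance heater delivers Ẇ = 5.180 kW.
Extra = (COP − 1)·Ẇ = 274.9 kW.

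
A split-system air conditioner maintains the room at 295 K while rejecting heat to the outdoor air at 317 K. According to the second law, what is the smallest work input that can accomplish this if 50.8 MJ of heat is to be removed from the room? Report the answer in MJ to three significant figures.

3.79 MJ

The reservoir spacing is ΔT = 317 − 295 = 22.00 K.
The reversible limit is COP_R = T_C/ΔT = 13.41, so W_min = Q_C/COP = Q_C·ΔT/T_C.
W_min = 50.80 × 22.00/295.00 = 3.788 MJ.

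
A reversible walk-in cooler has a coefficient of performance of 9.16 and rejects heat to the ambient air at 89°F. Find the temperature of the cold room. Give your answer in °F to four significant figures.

35.00 °F

For a Carnot refrigerator COP_R = T_C/(T_H − T_C), so T_C = COP·T_H/(1 + COP).
With T_H = 304.82 K, T_C = 9.16 × 304.82/10.16 = 274.82 K.
Converting, 274.82 K = 35.00°F.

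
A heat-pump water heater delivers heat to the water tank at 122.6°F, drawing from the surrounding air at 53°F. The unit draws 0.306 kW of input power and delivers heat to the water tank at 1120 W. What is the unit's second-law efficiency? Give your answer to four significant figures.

Converting, Q̇_H = 1120 W = 1.120 kW, so COP_actual = Q̇_H/Ẇ = 1.120/0.3060 = 3.660.
In absolute terms T_C = 284.82 K and T_H = 323.48 K, so ΔT = 38.67 K.
COP_Carnot = T_H/ΔT = 323.48/38.67 = 8.366.
η_II = COP_actual/COP_Carnot = 3.660/8.366 = 0.4375.

0.4375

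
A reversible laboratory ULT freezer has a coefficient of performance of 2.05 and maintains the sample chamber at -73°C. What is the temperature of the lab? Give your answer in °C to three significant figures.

24.6 °C

COP_R = T_C/(T_H − T_C) gives T_H − T_C = T_C/COP.
With T_C = 200.15 K, T_H = 200.15 × (1 + 1/2.05) = 297.78 K.
Converting, 297.78 K = 24.63°C.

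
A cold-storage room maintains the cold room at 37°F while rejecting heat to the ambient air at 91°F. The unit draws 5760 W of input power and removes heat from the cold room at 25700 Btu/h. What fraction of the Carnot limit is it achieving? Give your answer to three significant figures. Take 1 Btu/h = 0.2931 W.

0.142

Converting, Q̇_C = 25700 Btu/h = 7533 W, so COP_actual = Q̇_C/Ẇ = 7533/5760 = 1.308.
In absolute terms T_C = 275.93 K and T_H = 305.93 K, so ΔT = 30.00 K.
COP_Carnot = T_C/ΔT = 275.93/30.00 = 9.198.
η_II = COP_actual/COP_Carnot = 1.308/9.198 = 0.1422.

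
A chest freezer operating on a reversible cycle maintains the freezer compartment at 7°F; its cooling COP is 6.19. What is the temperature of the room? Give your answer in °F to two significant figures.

COP_R = T_C/(T_H − T_C) gives T_H − T_C = T_C/COP.
With T_C = 259.26 K, T_H = 259.26 × (1 + 1/6.19) = 301.14 K.
Converting, 301.14 K = 82.39°F.

82 °F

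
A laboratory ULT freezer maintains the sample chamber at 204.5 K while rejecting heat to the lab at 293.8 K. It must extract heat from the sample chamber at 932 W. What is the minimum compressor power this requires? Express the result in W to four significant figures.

407.0 W

The reservoir spacing is ΔT = 293.8 − 204.5 = 89.30 K.
COP_Carnot = T_C/ΔT = 204.50/89.30 = 2.290.
Ẇ_min = Q̇/COP_Carnot = 932.0/2.290 = 407.0 W.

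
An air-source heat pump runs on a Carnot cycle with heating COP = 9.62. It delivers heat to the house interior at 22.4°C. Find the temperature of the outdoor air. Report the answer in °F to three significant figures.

COP_HP = T_H/(T_H − T_C) gives T_H − T_C = T_H/COP.
With T_H = 295.55 K, T_C = 295.55 × (1 − 1/9.62) = 264.83 K.
Converting, 264.83 K = 17.02°F.

17.0 °F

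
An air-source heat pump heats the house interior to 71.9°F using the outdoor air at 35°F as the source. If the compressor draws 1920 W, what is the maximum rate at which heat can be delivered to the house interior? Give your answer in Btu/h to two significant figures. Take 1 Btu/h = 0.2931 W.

94000 Btu/h

In absolute terms T_C = 274.82 K and T_H = 295.32 K, so ΔT = 20.50 K.
COP_Carnot = T_H/ΔT = 295.32/20.50 = 14.41.
Q̇_max = COP_Carnot × Ẇ = 14.41 × 1920 W = 27660 W = 94370 Btu/h.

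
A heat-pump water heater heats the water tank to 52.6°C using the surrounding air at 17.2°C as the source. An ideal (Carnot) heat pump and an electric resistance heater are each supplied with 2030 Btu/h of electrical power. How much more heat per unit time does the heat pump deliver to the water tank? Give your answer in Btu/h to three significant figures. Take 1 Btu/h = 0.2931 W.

16700 Btu/h

In absolute terms T_C = 290.35 K and T_H = 325.75 K, so ΔT = 35.40 K.
COP_Carnot = T_H/ΔT = 325.75/35.40 = 9.202.
The heat pump delivers Q̇_H = COP × Ẇ = 18680 Btu/h; the resistance heater delivers Ẇ = 2030 Btu/h.
Extra = (COP − 1)·Ẇ = 16650 Btu/h.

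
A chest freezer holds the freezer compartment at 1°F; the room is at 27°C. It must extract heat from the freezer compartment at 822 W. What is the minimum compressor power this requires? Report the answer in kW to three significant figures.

In absolute terms T_C = 255.93 K and T_H = 300.15 K, so ΔT = 44.22 K.
COP_Carnot = T_C/ΔT = 255.93/44.22 = 5.787.
Ẇ_min = Q̇/COP_Carnot = 822.0/5.787 = 142.0 W = 0.1420 kW.

0.142 kW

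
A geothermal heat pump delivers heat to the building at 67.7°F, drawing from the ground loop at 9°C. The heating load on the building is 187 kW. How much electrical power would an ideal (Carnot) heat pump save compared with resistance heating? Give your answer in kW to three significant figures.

180 kW

In absolute terms T_C = 282.15 K and T_H = 292.98 K, so ΔT = 10.83 K.
COP_Carnot = T_H/ΔT = 292.98/10.83 = 27.04.
Resistance heating needs Ẇ_res = Q̇_H = 187.0 kW; the reversible heat pump needs only Ẇ_hp = Q̇_H/COP = 6.915 kW.
Saving = 187.0 − 6.915 = 180.1 kW.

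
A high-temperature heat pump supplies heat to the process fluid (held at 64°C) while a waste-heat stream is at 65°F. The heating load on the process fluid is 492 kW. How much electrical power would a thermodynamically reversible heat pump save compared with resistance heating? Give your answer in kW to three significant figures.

In absolute terms T_C = 291.48 K and T_H = 337.15 K, so ΔT = 45.67 K.
COP_Carnot = T_H/ΔT = 337.15/45.67 = 7.383.
Resistance heating needs Ẇ_res = Q̇_H = 492.0 kW; the reversible heat pump needs only Ẇ_hp = Q̇_H/COP = 66.64 kW.
Saving = 492.0 − 66.64 = 425.4 kW.

425 kW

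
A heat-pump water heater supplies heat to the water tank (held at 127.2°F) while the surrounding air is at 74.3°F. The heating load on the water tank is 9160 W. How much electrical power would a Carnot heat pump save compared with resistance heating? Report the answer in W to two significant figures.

In absolute terms T_C = 296.65 K and T_H = 326.04 K, so ΔT = 29.39 K.
COP_Carnot = T_H/ΔT = 326.04/29.39 = 11.09.
Resistance heating needs Ẇ_res = Q̇_H = 9160 W; the reversible heat pump needs only Ẇ_hp = Q̇_H/COP = 825.7 W.
Saving = 9160 − 825.7 = 8334 W.

8300 W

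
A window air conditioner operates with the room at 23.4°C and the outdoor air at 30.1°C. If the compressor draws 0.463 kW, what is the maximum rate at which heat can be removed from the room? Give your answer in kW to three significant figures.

In absolute terms T_C = 296.55 K and T_H = 303.25 K, so ΔT = 6.700 K.
COP_Carnot = T_C/ΔT = 296.55/6.700 = 44.26.
Q̇_max = COP_Carnot × Ẇ = 44.26 × 0.4630 kW = 20.49 kW.

20.5 kW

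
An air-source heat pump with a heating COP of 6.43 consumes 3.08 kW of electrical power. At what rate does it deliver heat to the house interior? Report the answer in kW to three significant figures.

19.8 kW

Q̇_H = COP_HP × Ẇ = 6.43 × 3.080 = 19.80 kW.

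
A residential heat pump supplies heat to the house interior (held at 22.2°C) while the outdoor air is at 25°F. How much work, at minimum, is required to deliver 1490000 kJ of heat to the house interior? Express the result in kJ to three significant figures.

132000 kJ

In absolute terms T_C = 269.26 K and T_H = 295.35 K, so ΔT = 26.09 K.
The reversible limit is COP_HP = T_H/ΔT = 11.32, so W_min = Q_H/COP = Q_H·ΔT/T_H.
W_min = 1490000 × 26.09/295.35 = 131600 kJ.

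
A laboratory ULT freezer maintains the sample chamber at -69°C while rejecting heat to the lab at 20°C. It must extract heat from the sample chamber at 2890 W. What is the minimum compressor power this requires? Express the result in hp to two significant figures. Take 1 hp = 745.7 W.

1.7 hp

In absolute terms T_C = 204.15 K and T_H = 293.15 K, so ΔT = 89.00 K.
COP_Carnot = T_C/ΔT = 204.15/89.00 = 2.294.
Ẇ_min = Q̇/COP_Carnot = 2890/2.294 = 1260 W = 1.690 hp.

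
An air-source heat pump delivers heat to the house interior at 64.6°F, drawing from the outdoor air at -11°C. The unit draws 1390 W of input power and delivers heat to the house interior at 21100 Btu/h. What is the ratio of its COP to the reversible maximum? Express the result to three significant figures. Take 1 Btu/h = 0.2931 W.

Converting, Q̇_H = 21100 Btu/h = 6184 W, so COP_actual = Q̇_H/Ẇ = 6184/1390 = 4.449.
In absolute terms T_C = 262.15 K and T_H = 291.26 K, so ΔT = 29.11 K.
COP_Carnot = T_H/ΔT = 291.26/29.11 = 10.01.
η_II = COP_actual/COP_Carnot = 4.449/10.01 = 0.4447.

0.445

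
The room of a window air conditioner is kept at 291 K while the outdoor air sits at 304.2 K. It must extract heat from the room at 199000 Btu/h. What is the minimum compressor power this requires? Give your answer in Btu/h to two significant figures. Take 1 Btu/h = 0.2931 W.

The reservoir spacing is ΔT = 304.2 − 291 = 13.20 K.
COP_Carnot = T_C/ΔT = 291.00/13.20 = 22.05.
Ẇ_min = Q̇/COP_Carnot = 199000/22.05 = 9027 Btu/h.

9000 Btu/h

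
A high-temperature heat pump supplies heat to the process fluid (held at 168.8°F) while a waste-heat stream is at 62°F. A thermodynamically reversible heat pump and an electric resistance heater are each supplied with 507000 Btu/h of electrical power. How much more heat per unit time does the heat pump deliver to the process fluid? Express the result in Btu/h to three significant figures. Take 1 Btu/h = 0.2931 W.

2480000 Btu/h

In absolute terms T_C = 289.82 K and T_H = 349.15 K, so ΔT = 59.33 K.
COP_Carnot = T_H/ΔT = 349.15/59.33 = 5.885.
The heat pump delivers Q̇_H = COP × Ẇ = 2983000 Btu/h; the resistance heater delivers Ẇ = 507000 Btu/h.
Extra = (COP − 1)·Ẇ = 2476000 Btu/h.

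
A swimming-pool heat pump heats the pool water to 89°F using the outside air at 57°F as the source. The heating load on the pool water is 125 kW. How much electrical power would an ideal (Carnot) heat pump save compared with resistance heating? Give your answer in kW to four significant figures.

In absolute terms T_C = 287.04 K and T_H = 304.82 K, so ΔT = 17.78 K.
COP_Carnot = T_H/ΔT = 304.82/17.78 = 17.15.
Resistance heating needs Ẇ_res = Q̇_H = 125.0 kW; the reversible heat pump needs only Ẇ_hp = Q̇_H/COP = 7.290 kW.
Saving = 125.0 − 7.290 = 117.7 kW.

117.7 kW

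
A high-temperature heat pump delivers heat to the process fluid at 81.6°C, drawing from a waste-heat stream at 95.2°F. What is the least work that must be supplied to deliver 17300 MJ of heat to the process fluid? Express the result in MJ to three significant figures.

2270 MJ

In absolute terms T_C = 308.26 K and T_H = 354.75 K, so ΔT = 46.49 K.
The reversible limit is COP_HP = T_H/ΔT = 7.631, so W_min = Q_H/COP = Q_H·ΔT/T_H.
W_min = 17300 × 46.49/354.75 = 2267 MJ.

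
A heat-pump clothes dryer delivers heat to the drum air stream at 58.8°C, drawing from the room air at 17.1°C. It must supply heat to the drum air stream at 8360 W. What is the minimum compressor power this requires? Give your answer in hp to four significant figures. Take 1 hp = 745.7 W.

1.408 hp

In absolute terms T_C = 290.25 K and T_H = 331.95 K, so ΔT = 41.70 K.
COP_Carnot = T_H/ΔT = 331.95/41.70 = 7.960.
Ẇ_min = Q̇/COP_Carnot = 8360/7.960 = 1050 W = 1.408 hp.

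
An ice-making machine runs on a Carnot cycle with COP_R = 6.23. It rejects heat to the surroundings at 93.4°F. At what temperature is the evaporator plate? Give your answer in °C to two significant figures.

For a Carnot refrigerator COP_R = T_C/(T_H − T_C), so T_C = COP·T_H/(1 + COP).
With T_H = 307.26 K, T_C = 6.23 × 307.26/7.230 = 264.76 K.
Converting, 264.76 K = -8.39°C.

-8.4 °C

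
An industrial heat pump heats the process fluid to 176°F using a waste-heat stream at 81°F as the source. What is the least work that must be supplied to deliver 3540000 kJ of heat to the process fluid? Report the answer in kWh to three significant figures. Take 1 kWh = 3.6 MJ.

147 kWh

In absolute terms T_C = 300.37 K and T_H = 353.15 K, so ΔT = 52.78 K.
The reversible limit is COP_HP = T_H/ΔT = 6.691, so W_min = Q_H/COP = Q_H·ΔT/T_H.
W_min = 3540000 × 52.78/353.15 = 529000 kJ = 147.0 kWh.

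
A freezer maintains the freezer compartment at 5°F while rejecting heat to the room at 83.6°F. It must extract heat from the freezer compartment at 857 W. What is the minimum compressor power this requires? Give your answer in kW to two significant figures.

0.14 kW

In absolute terms T_C = 258.15 K and T_H = 301.82 K, so ΔT = 43.67 K.
COP_Carnot = T_C/ΔT = 258.15/43.67 = 5.912.
Ẇ_min = Q̇/COP_Carnot = 857.0/5.912 = 145.0 W = 0.1450 kW.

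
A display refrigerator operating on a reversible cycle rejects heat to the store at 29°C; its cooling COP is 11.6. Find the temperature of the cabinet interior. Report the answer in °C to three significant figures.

5.02 °C

For a Carnot refrigerator COP_R = T_C/(T_H − T_C), so T_C = COP·T_H/(1 + COP).
With T_H = 302.15 K, T_C = 11.6 × 302.15/12.60 = 278.17 K.
Converting, 278.17 K = 5.02°C.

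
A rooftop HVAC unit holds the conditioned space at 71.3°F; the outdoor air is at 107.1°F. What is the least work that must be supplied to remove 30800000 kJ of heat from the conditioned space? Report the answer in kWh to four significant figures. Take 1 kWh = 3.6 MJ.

576.8 kWh

In absolute terms T_C = 294.98 K and T_H = 314.87 K, so ΔT = 19.89 K.
The reversible limit is COP_R = T_C/ΔT = 14.83, so W_min = Q_C/COP = Q_C·ΔT/T_C.
W_min = 30800000 × 19.89/294.98 = 2077000 kJ = 576.8 kWh.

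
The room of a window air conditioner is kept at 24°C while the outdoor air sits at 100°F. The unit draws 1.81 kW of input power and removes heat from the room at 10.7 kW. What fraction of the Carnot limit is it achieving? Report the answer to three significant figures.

COP_actual = Q̇_C/Ẇ = 10.70/1.810 = 5.912.
In absolute terms T_C = 297.15 K and T_H = 310.93 K, so ΔT = 13.78 K.
COP_Carnot = T_C/ΔT = 297.15/13.78 = 21.57.
η_II = COP_actual/COP_Carnot = 5.912/21.57 = 0.2741.

0.274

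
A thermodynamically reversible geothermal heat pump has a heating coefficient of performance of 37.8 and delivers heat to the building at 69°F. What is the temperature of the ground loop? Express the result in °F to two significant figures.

COP_HP = T_H/(T_H − T_C) gives T_H − T_C = T_H/COP.
With T_H = 293.71 K, T_C = 293.71 × (1 − 1/37.8) = 285.94 K.
Converting, 285.94 K = 55.01°F.

55 °F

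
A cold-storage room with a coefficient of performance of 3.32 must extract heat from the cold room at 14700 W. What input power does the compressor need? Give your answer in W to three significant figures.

Ẇ = Q̇_C/COP = 14700/3.32 = 4428 W.

4430 W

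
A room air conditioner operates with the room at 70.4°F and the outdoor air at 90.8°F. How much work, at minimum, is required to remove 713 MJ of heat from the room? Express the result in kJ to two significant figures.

27000 kJ

In absolute terms T_C = 294.48 K and T_H = 305.82 K, so ΔT = 11.33 K.
The reversible limit is COP_R = T_C/ΔT = 25.98, so W_min = Q_C/COP = Q_C·ΔT/T_C.
W_min = 713.0 × 11.33/294.48 = 27.44 MJ = 27440 kJ.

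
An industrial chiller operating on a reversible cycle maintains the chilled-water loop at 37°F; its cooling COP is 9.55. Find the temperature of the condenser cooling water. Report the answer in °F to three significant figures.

COP_R = T_C/(T_H − T_C) gives T_H − T_C = T_C/COP.
With T_C = 275.93 K, T_H = 275.93 × (1 + 1/9.55) = 304.82 K.
Converting, 304.82 K = 89.01°F.

89.0 °F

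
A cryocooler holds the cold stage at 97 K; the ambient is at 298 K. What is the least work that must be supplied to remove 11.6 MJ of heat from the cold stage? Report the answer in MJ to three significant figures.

24.0 MJ

The reservoir spacing is ΔT = 298 − 97 = 201.0 K.
The reversible limit is COP_R = T_C/ΔT = 0.4826, so W_min = Q_C/COP = Q_C·ΔT/T_C.
W_min = 11.60 × 201.0/97.00 = 24.04 MJ.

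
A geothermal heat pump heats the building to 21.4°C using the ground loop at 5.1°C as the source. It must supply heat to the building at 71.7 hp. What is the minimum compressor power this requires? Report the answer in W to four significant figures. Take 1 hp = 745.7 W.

In absolute terms T_C = 278.25 K and T_H = 294.55 K, so ΔT = 16.30 K.
COP_Carnot = T_H/ΔT = 294.55/16.30 = 18.07.
Ẇ_min = Q̇/COP_Carnot = 71.70/18.07 = 3.968 hp = 2959 W.

2959 W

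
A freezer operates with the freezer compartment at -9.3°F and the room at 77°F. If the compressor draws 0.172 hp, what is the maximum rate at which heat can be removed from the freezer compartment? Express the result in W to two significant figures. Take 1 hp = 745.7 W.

670 W

In absolute terms T_C = 250.21 K and T_H = 298.15 K, so ΔT = 47.94 K.
COP_Carnot = T_C/ΔT = 250.21/47.94 = 5.219.
Q̇_max = COP_Carnot × Ẇ = 5.219 × 0.1720 hp = 0.8976 hp = 669.3 W.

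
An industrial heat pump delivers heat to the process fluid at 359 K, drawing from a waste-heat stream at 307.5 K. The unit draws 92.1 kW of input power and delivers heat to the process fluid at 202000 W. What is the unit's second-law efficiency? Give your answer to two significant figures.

Converting, Q̇_H = 202000 W = 202.0 kW, so COP_actual = Q̇_H/Ẇ = 202.0/92.10 = 2.193.
The reservoir spacing is ΔT = 359 − 307.5 = 51.50 K.
COP_Carnot = T_H/ΔT = 359.00/51.50 = 6.971.
η_II = COP_actual/COP_Carnot = 2.193/6.971 = 0.3146.

0.31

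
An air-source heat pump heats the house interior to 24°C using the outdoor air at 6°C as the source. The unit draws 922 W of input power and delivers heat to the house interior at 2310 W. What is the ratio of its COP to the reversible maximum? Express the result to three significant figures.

COP_actual = Q̇_H/Ẇ = 2310/922.0 = 2.505.
In absolute terms T_C = 279.15 K and T_H = 297.15 K, so ΔT = 18.00 K.
COP_Carnot = T_H/ΔT = 297.15/18.00 = 16.51.
η_II = COP_actual/COP_Carnot = 2.505/16.51 = 0.1518.

0.152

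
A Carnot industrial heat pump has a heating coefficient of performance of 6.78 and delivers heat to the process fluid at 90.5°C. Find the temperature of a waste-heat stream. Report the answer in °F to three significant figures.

98.4 °F

COP_HP = T_H/(T_H − T_C) gives T_H − T_C = T_H/COP.
With T_H = 363.65 K, T_C = 363.65 × (1 − 1/6.78) = 310.01 K.
Converting, 310.01 K = 98.36°F.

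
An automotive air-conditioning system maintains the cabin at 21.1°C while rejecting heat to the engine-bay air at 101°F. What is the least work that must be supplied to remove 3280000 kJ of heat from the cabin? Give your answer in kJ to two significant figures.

In absolute terms T_C = 294.25 K and T_H = 311.48 K, so ΔT = 17.23 K.
The reversible limit is COP_R = T_C/ΔT = 17.07, so W_min = Q_C/COP = Q_C·ΔT/T_C.
W_min = 3280000 × 17.23/294.25 = 192100 kJ.

190000 kJ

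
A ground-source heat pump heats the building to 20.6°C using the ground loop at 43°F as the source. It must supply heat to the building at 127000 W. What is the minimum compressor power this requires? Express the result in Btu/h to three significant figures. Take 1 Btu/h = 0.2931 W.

In absolute terms T_C = 279.26 K and T_H = 293.75 K, so ΔT = 14.49 K.
COP_Carnot = T_H/ΔT = 293.75/14.49 = 20.27.
Ẇ_min = Q̇/COP_Carnot = 127000/20.27 = 6264 W = 21370 Btu/h.

21400 Btu/h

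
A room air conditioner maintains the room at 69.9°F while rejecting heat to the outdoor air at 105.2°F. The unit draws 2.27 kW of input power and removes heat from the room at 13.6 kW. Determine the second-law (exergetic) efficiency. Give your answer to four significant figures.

COP_actual = Q̇_C/Ẇ = 13.60/2.270 = 5.991.
In absolute terms T_C = 294.21 K and T_H = 313.82 K, so ΔT = 19.61 K.
COP_Carnot = T_C/ΔT = 294.21/19.61 = 15.00.
η_II = COP_actual/COP_Carnot = 5.991/15.00 = 0.3994.

0.3994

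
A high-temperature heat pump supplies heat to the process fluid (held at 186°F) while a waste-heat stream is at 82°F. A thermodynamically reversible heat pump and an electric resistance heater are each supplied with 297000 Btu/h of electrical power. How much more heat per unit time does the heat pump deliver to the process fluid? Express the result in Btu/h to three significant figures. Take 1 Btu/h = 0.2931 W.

In absolute terms T_C = 300.93 K and T_H = 358.71 K, so ΔT = 57.78 K.
COP_Carnot = T_H/ΔT = 358.71/57.78 = 6.208.
The heat pump delivers Q̇_H = COP × Ẇ = 1844000 Btu/h; the resistance heater delivers Ẇ = 297000 Btu/h.
Extra = (COP − 1)·Ẇ = 1547000 Btu/h.

1550000 Btu/h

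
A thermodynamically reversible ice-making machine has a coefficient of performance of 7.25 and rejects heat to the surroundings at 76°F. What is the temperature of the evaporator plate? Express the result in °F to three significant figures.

For a Carnot refrigerator COP_R = T_C/(T_H − T_C), so T_C = COP·T_H/(1 + COP).
With T_H = 297.59 K, T_C = 7.25 × 297.59/8.250 = 261.52 K.
Converting, 261.52 K = 11.07°F.

11.1 °F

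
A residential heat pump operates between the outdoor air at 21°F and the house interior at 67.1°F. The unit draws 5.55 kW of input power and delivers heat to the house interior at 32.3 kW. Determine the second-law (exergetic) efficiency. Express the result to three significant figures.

0.509

COP_actual = Q̇_H/Ẇ = 32.30/5.550 = 5.820.
In absolute terms T_C = 267.04 K and T_H = 292.65 K, so ΔT = 25.61 K.
COP_Carnot = T_H/ΔT = 292.65/25.61 = 11.43.
η_II = COP_actual/COP_Carnot = 5.820/11.43 = 0.5093.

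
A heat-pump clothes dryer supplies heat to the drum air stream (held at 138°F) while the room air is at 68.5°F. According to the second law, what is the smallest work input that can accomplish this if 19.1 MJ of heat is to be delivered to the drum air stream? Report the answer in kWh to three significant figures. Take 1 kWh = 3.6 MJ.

In absolute terms T_C = 293.43 K and T_H = 332.04 K, so ΔT = 38.61 K.
The reversible limit is COP_HP = T_H/ΔT = 8.600, so W_min = Q_H/COP = Q_H·ΔT/T_H.
W_min = 19.10 × 38.61/332.04 = 2.221 MJ = 0.6170 kWh.

0.617 kWh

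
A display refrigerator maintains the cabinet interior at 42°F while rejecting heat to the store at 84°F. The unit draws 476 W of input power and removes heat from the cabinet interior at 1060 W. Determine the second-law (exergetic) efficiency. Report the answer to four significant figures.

0.1864

COP_actual = Q̇_C/Ẇ = 1060/476.0 = 2.227.
In absolute terms T_C = 278.71 K and T_H = 302.04 K, so ΔT = 23.33 K.
COP_Carnot = T_C/ΔT = 278.71/23.33 = 11.94.
η_II = COP_actual/COP_Carnot = 2.227/11.94 = 0.1864.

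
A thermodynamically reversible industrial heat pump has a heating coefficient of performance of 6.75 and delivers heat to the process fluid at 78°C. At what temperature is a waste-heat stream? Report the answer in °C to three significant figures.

COP_HP = T_H/(T_H − T_C) gives T_H − T_C = T_H/COP.
With T_H = 351.15 K, T_C = 351.15 × (1 − 1/6.75) = 299.13 K.
Converting, 299.13 K = 25.98°C.

26.0 °C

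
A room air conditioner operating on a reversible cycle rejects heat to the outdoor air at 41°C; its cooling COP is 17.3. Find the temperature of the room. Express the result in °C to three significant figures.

23.8 °C

For a Carnot refrigerator COP_R = T_C/(T_H − T_C), so T_C = COP·T_H/(1 + COP).
With T_H = 314.15 K, T_C = 17.3 × 314.15/18.30 = 296.98 K.
Converting, 296.98 K = 23.83°C.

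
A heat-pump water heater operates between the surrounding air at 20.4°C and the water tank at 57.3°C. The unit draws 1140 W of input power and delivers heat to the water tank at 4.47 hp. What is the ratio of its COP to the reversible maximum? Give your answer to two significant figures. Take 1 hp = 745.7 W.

0.33

Converting, Q̇_H = 4.470 hp = 3333 W, so COP_actual = Q̇_H/Ẇ = 3333/1140 = 2.924.
In absolute terms T_C = 293.55 K and T_H = 330.45 K, so ΔT = 36.90 K.
COP_Carnot = T_H/ΔT = 330.45/36.90 = 8.955.
η_II = COP_actual/COP_Carnot = 2.924/8.955 = 0.3265.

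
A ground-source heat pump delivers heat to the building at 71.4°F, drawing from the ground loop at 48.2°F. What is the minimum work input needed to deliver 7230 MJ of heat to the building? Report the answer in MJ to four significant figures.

315.8 MJ

In absolute terms T_C = 282.15 K and T_H = 295.04 K, so ΔT = 12.89 K.
The reversible limit is COP_HP = T_H/ΔT = 22.89, so W_min = Q_H/COP = Q_H·ΔT/T_H.
W_min = 7230 × 12.89/295.04 = 315.8 MJ.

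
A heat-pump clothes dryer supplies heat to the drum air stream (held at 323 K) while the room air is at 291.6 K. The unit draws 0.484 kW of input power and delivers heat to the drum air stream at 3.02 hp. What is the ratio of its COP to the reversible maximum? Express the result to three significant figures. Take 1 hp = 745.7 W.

0.452

Converting, Q̇_H = 3.020 hp = 2.252 kW, so COP_actual = Q̇_H/Ẇ = 2.252/0.4840 = 4.653.
The reservoir spacing is ΔT = 323 − 291.6 = 31.40 K.
COP_Carnot = T_H/ΔT = 323.00/31.40 = 10.29.
η_II = COP_actual/COP_Carnot = 4.653/10.29 = 0.4523.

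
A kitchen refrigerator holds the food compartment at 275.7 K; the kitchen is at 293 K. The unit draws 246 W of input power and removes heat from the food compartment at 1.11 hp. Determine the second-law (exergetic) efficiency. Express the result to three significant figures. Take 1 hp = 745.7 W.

Converting, Q̇_C = 1.110 hp = 827.7 W, so COP_actual = Q̇_C/Ẇ = 827.7/246.0 = 3.365.
The reservoir spacing is ΔT = 293 − 275.7 = 17.30 K.
COP_Carnot = T_C/ΔT = 275.70/17.30 = 15.94.
η_II = COP_actual/COP_Carnot = 3.365/15.94 = 0.2111.

0.211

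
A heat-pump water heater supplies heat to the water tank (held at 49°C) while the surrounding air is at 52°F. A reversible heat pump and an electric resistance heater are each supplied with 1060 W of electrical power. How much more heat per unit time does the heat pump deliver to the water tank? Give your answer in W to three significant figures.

7950 W

In absolute terms T_C = 284.26 K and T_H = 322.15 K, so ΔT = 37.89 K.
COP_Carnot = T_H/ΔT = 322.15/37.89 = 8.502.
The heat pump delivers Q̇_H = COP × Ẇ = 9013 W; the resistance heater delivers Ẇ = 1060 W.
Extra = (COP − 1)·Ẇ = 7953 W.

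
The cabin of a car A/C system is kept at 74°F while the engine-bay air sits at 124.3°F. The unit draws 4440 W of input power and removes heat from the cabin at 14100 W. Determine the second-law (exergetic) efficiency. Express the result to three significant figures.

0.299

COP_actual = Q̇_C/Ẇ = 14100/4440 = 3.176.
In absolute terms T_C = 296.48 K and T_H = 324.43 K, so ΔT = 27.94 K.
COP_Carnot = T_C/ΔT = 296.48/27.94 = 10.61.
η_II = COP_actual/COP_Carnot = 3.176/10.61 = 0.2993.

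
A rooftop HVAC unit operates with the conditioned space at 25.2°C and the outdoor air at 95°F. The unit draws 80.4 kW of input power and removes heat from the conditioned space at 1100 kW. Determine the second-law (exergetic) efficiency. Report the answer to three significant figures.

COP_actual = Q̇_C/Ẇ = 1100/80.40 = 13.68.
In absolute terms T_C = 298.35 K and T_H = 308.15 K, so ΔT = 9.800 K.
COP_Carnot = T_C/ΔT = 298.35/9.800 = 30.44.
η_II = COP_actual/COP_Carnot = 13.68/30.44 = 0.4494.

0.449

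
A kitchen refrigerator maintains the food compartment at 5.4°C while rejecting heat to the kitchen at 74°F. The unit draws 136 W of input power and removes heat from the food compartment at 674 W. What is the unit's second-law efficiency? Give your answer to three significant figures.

COP_actual = Q̇_C/Ẇ = 674.0/136.0 = 4.956.
In absolute terms T_C = 278.55 K and T_H = 296.48 K, so ΔT = 17.93 K.
COP_Carnot = T_C/ΔT = 278.55/17.93 = 15.53.
η_II = COP_actual/COP_Carnot = 4.956/15.53 = 0.3191.

0.319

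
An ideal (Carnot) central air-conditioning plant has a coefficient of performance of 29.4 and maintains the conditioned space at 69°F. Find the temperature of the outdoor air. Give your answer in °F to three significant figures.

87.0 °F

COP_R = T_C/(T_H − T_C) gives T_H − T_C = T_C/COP.
With T_C = 293.71 K, T_H = 293.71 × (1 + 1/29.4) = 303.70 K.
Converting, 303.70 K = 86.98°F.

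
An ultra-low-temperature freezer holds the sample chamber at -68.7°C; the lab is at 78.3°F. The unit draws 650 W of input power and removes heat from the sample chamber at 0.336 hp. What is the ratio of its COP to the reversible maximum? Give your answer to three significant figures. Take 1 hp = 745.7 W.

0.178

Converting, Q̇_C = 0.3360 hp = 250.6 W, so COP_actual = Q̇_C/Ẇ = 250.6/650.0 = 0.3855.
In absolute terms T_C = 204.45 K and T_H = 298.87 K, so ΔT = 94.42 K.
COP_Carnot = T_C/ΔT = 204.45/94.42 = 2.165.
η_II = COP_actual/COP_Carnot = 0.3855/2.165 = 0.1780.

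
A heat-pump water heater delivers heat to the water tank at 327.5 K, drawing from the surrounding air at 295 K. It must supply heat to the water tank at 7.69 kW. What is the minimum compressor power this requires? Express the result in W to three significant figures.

The reservoir spacing is ΔT = 327.5 − 295 = 32.50 K.
COP_Carnot = T_H/ΔT = 327.50/32.50 = 10.08.
Ẇ_min = Q̇/COP_Carnot = 7.690/10.08 = 0.7631 kW = 763.1 W.

763 W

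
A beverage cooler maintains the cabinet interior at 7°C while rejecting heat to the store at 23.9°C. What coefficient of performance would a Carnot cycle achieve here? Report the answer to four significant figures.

16.58

In absolute terms T_C = 280.15 K and T_H = 297.05 K, so ΔT = 16.90 K.
For a reversible cycle, COP_Carnot = T_C/ΔT = 280.15/16.90 = 16.58.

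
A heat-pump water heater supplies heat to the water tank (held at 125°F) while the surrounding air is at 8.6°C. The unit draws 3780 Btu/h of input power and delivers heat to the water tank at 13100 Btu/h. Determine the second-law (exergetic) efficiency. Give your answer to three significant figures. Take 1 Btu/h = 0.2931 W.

COP_actual = Q̇_H/Ẇ = 13100/3780 = 3.466.
In absolute terms T_C = 281.75 K and T_H = 324.82 K, so ΔT = 43.07 K.
COP_Carnot = T_H/ΔT = 324.82/43.07 = 7.542.
η_II = COP_actual/COP_Carnot = 3.466/7.542 = 0.4595.

0.459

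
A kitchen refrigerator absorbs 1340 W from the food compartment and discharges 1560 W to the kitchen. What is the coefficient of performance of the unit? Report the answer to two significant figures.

The first law gives Q̇_H = Q̇_C + Ẇ, so the three rates are Q̇_C = 1340, Q̇_H = 1560, Ẇ = 220.0 W.
COP_R = Q̇_C/Ẇ = 1340/220.0 = 6.091.

6.1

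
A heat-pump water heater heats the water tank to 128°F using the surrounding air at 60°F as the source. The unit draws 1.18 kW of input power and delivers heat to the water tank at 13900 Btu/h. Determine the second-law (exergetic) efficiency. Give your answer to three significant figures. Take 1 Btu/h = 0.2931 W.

0.400

Converting, Q̇_H = 13900 Btu/h = 4.074 kW, so COP_actual = Q̇_H/Ẇ = 4.074/1.180 = 3.453.
In absolute terms T_C = 288.71 K and T_H = 326.48 K, so ΔT = 37.78 K.
COP_Carnot = T_H/ΔT = 326.48/37.78 = 8.642.
η_II = COP_actual/COP_Carnot = 3.453/8.642 = 0.3995.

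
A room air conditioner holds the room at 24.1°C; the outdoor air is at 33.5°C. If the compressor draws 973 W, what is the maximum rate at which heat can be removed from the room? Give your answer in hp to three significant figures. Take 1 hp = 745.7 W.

41.3 hp

In absolute terms T_C = 297.25 K and T_H = 306.65 K, so ΔT = 9.400 K.
COP_Carnot = T_C/ΔT = 297.25/9.400 = 31.62.
Q̇_max = COP_Carnot × Ẇ = 31.62 × 973.0 W = 30770 W = 41.26 hp.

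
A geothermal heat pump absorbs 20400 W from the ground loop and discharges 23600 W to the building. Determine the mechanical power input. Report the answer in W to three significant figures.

3200 W

For a cyclic device the first law requires Q̇_H = Q̇_C + Ẇ.
Ẇ = Q̇_H − Q̇_C = 3200 W.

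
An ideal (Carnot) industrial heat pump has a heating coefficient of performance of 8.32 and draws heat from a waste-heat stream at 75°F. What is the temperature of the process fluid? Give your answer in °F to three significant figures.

COP_HP = T_H/(T_H − T_C) rearranges to T_H = COP·T_C/(COP − 1).
With T_C = 297.04 K, T_H = 8.32 × 297.04/7.320 = 337.62 K.
Converting, 337.62 K = 148.04°F.

148 °F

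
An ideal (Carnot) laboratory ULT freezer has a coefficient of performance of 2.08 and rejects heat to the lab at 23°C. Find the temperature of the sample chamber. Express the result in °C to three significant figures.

-73.2 °C

For a Carnot refrigerator COP_R = T_C/(T_H − T_C), so T_C = COP·T_H/(1 + COP).
With T_H = 296.15 K, T_C = 2.08 × 296.15/3.080 = 200.00 K.
Converting, 200.00 K = -73.15°C.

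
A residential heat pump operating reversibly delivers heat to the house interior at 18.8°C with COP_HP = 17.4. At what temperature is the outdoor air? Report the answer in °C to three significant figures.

COP_HP = T_H/(T_H − T_C) gives T_H − T_C = T_H/COP.
With T_H = 291.95 K, T_C = 291.95 × (1 − 1/17.4) = 275.17 K.
Converting, 275.17 K = 2.02°C.

2.02 °C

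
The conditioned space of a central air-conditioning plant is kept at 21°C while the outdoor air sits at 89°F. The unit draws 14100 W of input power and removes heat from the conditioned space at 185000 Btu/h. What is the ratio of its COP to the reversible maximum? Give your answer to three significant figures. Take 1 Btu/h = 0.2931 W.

Converting, Q̇_C = 185000 Btu/h = 54220 W, so COP_actual = Q̇_C/Ẇ = 54220/14100 = 3.846.
In absolute terms T_C = 294.15 K and T_H = 304.82 K, so ΔT = 10.67 K.
COP_Carnot = T_C/ΔT = 294.15/10.67 = 27.58.
η_II = COP_actual/COP_Carnot = 3.846/27.58 = 0.1395.

0.139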